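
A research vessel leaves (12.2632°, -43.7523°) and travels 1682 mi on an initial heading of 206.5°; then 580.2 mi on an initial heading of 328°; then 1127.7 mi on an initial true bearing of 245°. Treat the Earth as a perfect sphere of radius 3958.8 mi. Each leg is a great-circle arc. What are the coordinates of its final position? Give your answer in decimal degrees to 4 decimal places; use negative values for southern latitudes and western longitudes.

latitude -9.2061°, longitude -73.8984°

Apply the spherical direct solution leg by leg, carrying full precision between legs.
Leg 1: from (12.2632°, -43.7523°), δ = 1682/3958.8 = 0.424876 rad, θ = 206.5° → φ = -9.6113°, λ = -54.5035°.
Leg 2: from (-9.6113°, -54.5035°), δ = 580.2/3958.8 = 0.146560 rad, θ = 328° → φ = -2.4683°, λ = -58.9460°.
Leg 3: from (-2.4683°, -58.9460°), δ = 1127.7/3958.8 = 0.284859 rad, θ = 245° → φ = -9.2061°, λ = -73.8984°.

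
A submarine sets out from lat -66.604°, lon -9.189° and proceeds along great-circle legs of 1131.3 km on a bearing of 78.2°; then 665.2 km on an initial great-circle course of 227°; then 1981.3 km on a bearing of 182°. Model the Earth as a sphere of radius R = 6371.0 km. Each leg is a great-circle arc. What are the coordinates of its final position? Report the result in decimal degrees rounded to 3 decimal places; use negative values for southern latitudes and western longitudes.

latitude -84.226°, longitude -4.094°

Apply the spherical direct solution leg by leg, carrying full precision between legs.
Leg 1: from (-66.604°, -9.189°), δ = 1131.3/6371 = 0.177570 rad, θ = 78.2° → φ = -62.749°, λ = 12.997°.
Leg 2: from (-62.749°, 12.997°), δ = 665.2/6371 = 0.104411 rad, θ = 227° → φ = -66.450°, λ = 1.999°.
Leg 3: from (-66.450°, 1.999°), δ = 1981.3/6371 = 0.310987 rad, θ = 182° → φ = -84.226°, λ = -4.094°.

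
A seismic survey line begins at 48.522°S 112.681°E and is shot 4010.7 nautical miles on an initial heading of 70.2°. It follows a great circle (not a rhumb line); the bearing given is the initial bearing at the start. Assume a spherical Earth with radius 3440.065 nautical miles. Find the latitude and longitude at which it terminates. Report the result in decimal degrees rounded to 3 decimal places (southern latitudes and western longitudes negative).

Central angle δ = d/R = 1.165879 rad.
Converting: φ₁ = -0.846869 rad, θ = 1.225221 rad.
Destination latitude: φ₂ = arcsin( sin φ₁ cos δ + cos φ₁ sin δ cos θ ) = arcsin(-0.088931) = -5.102°.
For the longitude increment, Δλ = atan2( sin θ sin δ cos φ₁, cos δ − sin φ₁ sin φ₂ ) = atan2(0.572783, 0.327314) = 60.254°.
Hence λ₂ = 112.681° + 60.254° = 172.935°.

latitude -5.102°, longitude 172.935°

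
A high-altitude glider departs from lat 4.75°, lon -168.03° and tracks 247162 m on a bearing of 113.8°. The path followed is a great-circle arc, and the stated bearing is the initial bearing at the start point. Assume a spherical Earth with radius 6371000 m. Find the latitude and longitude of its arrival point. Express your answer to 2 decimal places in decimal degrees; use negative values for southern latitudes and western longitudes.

latitude 3.85°, longitude -165.99°

Central angle δ = d/R = 0.038795 rad.
Converting: φ₁ = 0.082903 rad, θ = 1.986185 rad.
Destination latitude: φ₂ = arcsin( sin φ₁ cos δ + cos φ₁ sin δ cos θ ) = arcsin(0.067148) = 3.85°.
For the longitude increment, Δλ = atan2( sin θ sin δ cos φ₁, cos δ − sin φ₁ sin φ₂ ) = atan2(0.035365, 0.993687) = 2.04°.
Hence λ₂ = -168.03° + 2.04° = -165.99°.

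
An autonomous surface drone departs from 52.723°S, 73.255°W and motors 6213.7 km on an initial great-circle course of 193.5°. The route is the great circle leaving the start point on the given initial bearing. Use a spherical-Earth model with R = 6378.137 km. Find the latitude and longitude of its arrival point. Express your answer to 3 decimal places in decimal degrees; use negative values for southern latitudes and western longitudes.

latitude -69.107°, longitude 139.533°

Central angle δ = d/R = 0.974219 rad.
Start latitude φ₁ = -0.920190 rad; initial bearing θ = 3.377212 rad.
Applying the spherical law of cosines for sides, sin φ₂ = sin φ₁ cos δ + cos φ₁ sin δ cos θ = -0.934249, so φ₂ = -69.107°.
For the longitude increment, Δλ = atan2( sin θ sin δ cos φ₁, cos δ − sin φ₁ sin φ₂ ) = atan2(-0.116967, -0.181583) = -147.212°.
λ₂ = -73.255° + -147.212° = -220.467°, normalized to (−180°, 180°] → 139.533°.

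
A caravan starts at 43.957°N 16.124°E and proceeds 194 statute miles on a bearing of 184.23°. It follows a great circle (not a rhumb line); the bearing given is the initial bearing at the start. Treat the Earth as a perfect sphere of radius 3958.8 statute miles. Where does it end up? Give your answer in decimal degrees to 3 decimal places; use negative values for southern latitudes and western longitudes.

Angular distance δ = d/R = 194 / 3958.8 = 0.049005 rad.
With φ₁ = 43.957° = 0.767194 rad and θ = 184.23° = 3.215420 rad:
Applying the spherical law of cosines for sides, sin φ₂ = sin φ₁ cos δ + cos φ₁ sin δ cos θ = 0.658119, so φ₂ = 41.157°.
For the longitude increment, Δλ = atan2( sin θ sin δ cos φ₁, cos δ − sin φ₁ sin φ₂ ) = atan2(-0.002601, 0.541987) = -0.275°.
λ₂ = λ₁ + Δλ = 15.849°.

latitude 41.157°, longitude 15.849°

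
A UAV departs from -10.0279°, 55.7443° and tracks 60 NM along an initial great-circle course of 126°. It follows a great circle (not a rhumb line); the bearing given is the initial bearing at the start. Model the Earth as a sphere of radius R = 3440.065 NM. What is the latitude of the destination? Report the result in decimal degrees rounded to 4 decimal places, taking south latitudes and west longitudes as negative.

latitude -10.6143°

Angular distance δ = d/R = 60 / 3440.065 = 0.017442 rad.
Converting: φ₁ = -0.175020 rad, θ = 2.199115 rad.
Destination latitude: φ₂ = arcsin( sin φ₁ cos δ + cos φ₁ sin δ cos θ ) = arcsin(-0.184196) = -10.6143°.
For the longitude increment, Δλ = atan2( sin θ sin δ cos φ₁, cos δ − sin φ₁ sin φ₂ ) = atan2(0.013894, 0.967774) = 0.8225°.
λ₂ = 55.7443° + 0.8225° = 56.5668°.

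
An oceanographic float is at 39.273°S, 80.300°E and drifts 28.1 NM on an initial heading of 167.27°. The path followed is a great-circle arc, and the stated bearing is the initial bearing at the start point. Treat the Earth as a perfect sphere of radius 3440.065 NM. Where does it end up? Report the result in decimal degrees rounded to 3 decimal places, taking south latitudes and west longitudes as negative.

latitude -39.729°, longitude 80.434°

The arc subtends δ = 28.1/3440.065 = 0.008168 rad at the centre.
With φ₁ = -39.273° = -0.685443 rad and θ = 167.27° = 2.919412 rad:
Destination latitude: φ₂ = arcsin( sin φ₁ cos δ + cos φ₁ sin δ cos θ ) = arcsin(-0.639163) = -39.729°.
Then Δλ = atan2(0.001393, 0.595366) = 0.002340 rad, from sin θ sin δ cos φ₁ over cos δ − sin φ₁ sin φ₂.
Hence λ₂ = 80.300° + 0.134° = 80.434°.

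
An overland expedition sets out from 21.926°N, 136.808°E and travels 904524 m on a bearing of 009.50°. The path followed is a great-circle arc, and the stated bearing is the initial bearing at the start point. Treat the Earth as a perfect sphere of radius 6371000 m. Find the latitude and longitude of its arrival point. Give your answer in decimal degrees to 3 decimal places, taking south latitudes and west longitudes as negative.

latitude 29.941°, longitude 138.352°

Angular distance δ = d/R = 904524 / 6371000 = 0.141975 rad.
Converting: φ₁ = 0.382681 rad, θ = 0.165806 rad.
Destination latitude: φ₂ = arcsin( sin φ₁ cos δ + cos φ₁ sin δ cos θ ) = arcsin(0.499115) = 29.941°.
Δλ = atan2( sin θ sin δ cos φ₁ , cos δ − sin φ₁ sin φ₂ ) = atan2(0.021665, 0.803564) = 0.026954 rad = 1.544°.
Hence λ₂ = 136.808° + 1.544° = 138.352°.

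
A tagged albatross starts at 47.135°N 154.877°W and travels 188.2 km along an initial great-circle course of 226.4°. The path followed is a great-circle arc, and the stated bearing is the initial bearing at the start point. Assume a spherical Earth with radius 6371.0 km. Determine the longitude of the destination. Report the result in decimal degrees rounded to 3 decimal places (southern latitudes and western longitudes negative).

The arc subtends δ = 188.2/6371 = 0.029540 rad at the centre.
With φ₁ = 47.135° = 0.822661 rad and θ = 226.4° = 3.951425 rad:
sin φ₂ = sin φ₁ cos δ + cos φ₁ sin δ cos θ = (0.732959)(0.999564) + (0.680273)(0.029536)(-0.689620) = 0.718783
φ₂ = asin(0.718783) = 0.802050 rad = 45.954°.
Δλ = atan2( sin θ sin δ cos φ₁ , cos δ − sin φ₁ sin φ₂ ) = atan2(-0.014550, 0.472726) = -0.030770 rad = -1.763°.
λ₂ = λ₁ + Δλ = -156.640°.

longitude -156.640°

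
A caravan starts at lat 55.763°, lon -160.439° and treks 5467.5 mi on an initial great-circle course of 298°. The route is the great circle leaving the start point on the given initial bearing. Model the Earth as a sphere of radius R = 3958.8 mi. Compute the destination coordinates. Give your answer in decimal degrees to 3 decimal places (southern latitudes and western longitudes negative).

latitude 24.537°, longitude 91.961°

Central angle δ = d/R = 1.381100 rad.
Start latitude φ₁ = 0.973248 rad; initial bearing θ = 5.201081 rad.
Applying the spherical law of cosines for sides, sin φ₂ = sin φ₁ cos δ + cos φ₁ sin δ cos θ = 0.415281, so φ₂ = 24.537°.
Δλ = atan2( sin θ sin δ cos φ₁ , cos δ − sin φ₁ sin φ₂ ) = atan2(-0.487851, -0.154760) = -1.877982 rad = -107.600°.
λ₂ = -160.439° + -107.600° = -268.039°, normalized to (−180°, 180°] → 91.961°.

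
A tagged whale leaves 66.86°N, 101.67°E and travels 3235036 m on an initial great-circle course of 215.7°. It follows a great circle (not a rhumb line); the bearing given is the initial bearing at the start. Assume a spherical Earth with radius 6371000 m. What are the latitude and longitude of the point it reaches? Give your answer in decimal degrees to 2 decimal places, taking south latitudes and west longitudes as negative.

latitude 40.42°, longitude 79.79°

δ = 3235036/6371000 = 0.507775 rad (29.0934°).
With φ₁ = 66.86° = 1.166927 rad and θ = 215.7° = 3.764675 rad:
Applying the spherical law of cosines for sides, sin φ₂ = sin φ₁ cos δ + cos φ₁ sin δ cos θ = 0.648354, so φ₂ = 40.42°.
Then Δλ = atan2(-0.111503, 0.277636) = -0.381898 rad, from sin θ sin δ cos φ₁ over cos δ − sin φ₁ sin φ₂.
λ₂ = 101.67° + -21.88° = 79.79°.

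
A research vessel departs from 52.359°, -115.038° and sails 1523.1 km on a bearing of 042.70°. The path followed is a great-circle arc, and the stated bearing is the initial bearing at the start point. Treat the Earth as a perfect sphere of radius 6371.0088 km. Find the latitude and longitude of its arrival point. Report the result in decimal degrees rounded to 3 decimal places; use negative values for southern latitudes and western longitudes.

The arc subtends δ = 1523.1/6371.0088 = 0.239067 rad at the centre.
Converting: φ₁ = 0.913837 rad, θ = 0.745256 rad.
sin φ₂ = sin φ₁ cos δ + cos φ₁ sin δ cos θ = (0.791853)(0.971559) + (0.610712)(0.236797)(0.734915) = 0.875611
φ₂ = asin(0.875611) = 1.066700 rad = 61.117°.
Then Δλ = atan2(0.098072, 0.278204) = 0.338916 rad, from sin θ sin δ cos φ₁ over cos δ − sin φ₁ sin φ₂.
Hence λ₂ = -115.038° + 19.418° = -95.620°.

latitude 61.117°, longitude -95.620°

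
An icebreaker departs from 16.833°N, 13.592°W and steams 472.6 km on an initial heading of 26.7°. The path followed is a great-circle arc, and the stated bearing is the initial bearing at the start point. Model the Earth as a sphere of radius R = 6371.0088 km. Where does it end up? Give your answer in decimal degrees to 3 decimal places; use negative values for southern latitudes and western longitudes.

latitude 20.619°, longitude -11.553°

Central angle δ = d/R = 0.074180 rad.
Converting: φ₁ = 0.293791 rad, θ = 0.466003 rad.
sin φ₂ = sin φ₁ cos δ + cos φ₁ sin δ cos θ = (0.289583)(0.997250) + (0.957153)(0.074112)(0.893371) = 0.352159
φ₂ = asin(0.352159) = 0.359877 rad = 20.619°.
Δλ = atan2( sin θ sin δ cos φ₁ , cos δ − sin φ₁ sin φ₂ ) = atan2(0.031873, 0.895271) = 0.035587 rad = 2.039°.
Hence λ₂ = -13.592° + 2.039° = -11.553°.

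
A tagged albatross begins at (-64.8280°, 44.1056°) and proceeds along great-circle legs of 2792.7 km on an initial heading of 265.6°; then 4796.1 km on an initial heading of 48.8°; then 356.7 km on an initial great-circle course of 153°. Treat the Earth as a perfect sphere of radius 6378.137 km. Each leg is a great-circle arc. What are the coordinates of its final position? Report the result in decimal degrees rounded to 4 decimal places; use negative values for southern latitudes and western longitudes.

Apply the spherical direct solution leg by leg, carrying full precision between legs.
Leg 1: from (-64.8280°, 44.1056°), δ = 2792.7/6378.137 = 0.437855 rad, θ = 265.6° → φ = -56.4592°, λ = -5.8114°.
Leg 2: from (-56.4592°, -5.8114°), δ = 4796.1/6378.137 = 0.751959 rad, θ = 48.8° → φ = -21.1089°, λ = 27.6188°.
Leg 3: from (-21.1089°, 27.6188°), δ = 356.7/6378.137 = 0.055925 rad, θ = 153° → φ = -23.9564°, λ = 29.2100°.

latitude -23.9564°, longitude 29.2100°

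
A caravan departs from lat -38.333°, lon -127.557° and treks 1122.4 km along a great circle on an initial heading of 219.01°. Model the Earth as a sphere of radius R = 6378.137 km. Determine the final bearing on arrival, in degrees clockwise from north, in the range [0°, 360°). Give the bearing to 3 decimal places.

δ = 1122.4/6378.137 = 0.175976 rad (10.0827°).
Converting: φ₁ = -0.669037 rad, θ = 3.822446 rad.
Applying the spherical law of cosines for sides, sin φ₂ = sin φ₁ cos δ + cos φ₁ sin δ cos θ = -0.717361, so φ₂ = -45.837°.
Δλ = atan2( sin θ sin δ cos φ₁ , cos δ − sin φ₁ sin φ₂ ) = atan2(-0.086442, 0.539627) = -0.158839 rad = -9.101°.
λ₂ = λ₁ + Δλ = -136.658°.
The forward bearing on arrival equals the back-azimuth from the destination plus 180°.
Back-azimuth from P₂ (-45.837°, -136.658°) to P₁ (-38.333°, -127.557°), with Δλ' = λ₁ − λ₂ = 9.101°: atan2( sin Δλ' cos φ₁ , cos φ₂ sin φ₁ − sin φ₂ cos φ₁ cos Δλ' ) = 45.130°.
Final bearing = (45.130° + 180°) mod 360° = 225.130°.

final bearing 225.130°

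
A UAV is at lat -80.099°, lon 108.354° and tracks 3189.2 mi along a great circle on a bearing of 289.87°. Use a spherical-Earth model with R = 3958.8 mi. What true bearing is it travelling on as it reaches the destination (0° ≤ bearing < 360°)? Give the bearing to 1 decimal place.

The arc subtends δ = 3189.2/3958.8 = 0.805598 rad at the centre.
With φ₁ = -80.099° = -1.397991 rad and θ = 289.87° = 5.059186 rad:
sin φ₂ = sin φ₁ cos δ + cos φ₁ sin δ cos θ = (-0.985106)(0.692680) + (0.171946)(0.721245)(0.339887) = -0.640213
φ₂ = asin(-0.640213) = -0.694775 rad = -39.808°.
Then Δλ = atan2(-0.116632, 0.062003) = -1.082181 rad, from sin θ sin δ cos φ₁ over cos δ − sin φ₁ sin φ₂.
λ₂ = 108.354° + -62.004° = 46.350°.
The forward bearing on arrival equals the back-azimuth from the destination plus 180°.
Back-azimuth from P₂ (-39.8°, 46.3°) to P₁ (-80.1°, 108.4°), with Δλ' = λ₁ − λ₂ = 62.0°: atan2( sin Δλ' cos φ₁ , cos φ₂ sin φ₁ − sin φ₂ cos φ₁ cos Δλ' ) = 167.8°.
Final bearing = (167.8° + 180°) mod 360° = 347.8°.

final bearing 347.8°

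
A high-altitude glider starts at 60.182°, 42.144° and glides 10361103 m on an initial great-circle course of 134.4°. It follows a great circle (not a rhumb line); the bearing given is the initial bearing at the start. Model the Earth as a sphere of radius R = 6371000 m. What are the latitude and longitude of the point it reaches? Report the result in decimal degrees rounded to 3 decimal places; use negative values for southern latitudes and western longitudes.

The arc subtends δ = 10361103/6371000 = 1.626291 rad at the centre.
Start latitude φ₁ = 1.050374 rad; initial bearing θ = 2.345723 rad.
sin φ₂ = sin φ₁ cos δ + cos φ₁ sin δ cos θ = (0.867609)(-0.055467) + (0.497247)(0.998461)(-0.699663) = -0.395493
φ₂ = asin(-0.395493) = -0.406605 rad = -23.297°.
For the longitude increment, Δλ = atan2( sin θ sin δ cos φ₁, cos δ − sin φ₁ sin φ₂ ) = atan2(0.354722, 0.287667) = 50.959°.
Hence λ₂ = 42.144° + 50.959° = 93.103°.

latitude -23.297°, longitude 93.103°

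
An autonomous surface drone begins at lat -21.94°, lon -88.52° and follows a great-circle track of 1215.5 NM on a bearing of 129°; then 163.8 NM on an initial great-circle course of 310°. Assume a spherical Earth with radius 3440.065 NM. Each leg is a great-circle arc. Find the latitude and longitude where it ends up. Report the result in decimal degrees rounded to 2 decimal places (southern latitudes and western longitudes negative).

Apply the spherical direct solution leg by leg, carrying full precision between legs.
Leg 1: from (-21.94°, -88.52°), δ = 1215.5/3440.065 = 0.353336 rad, θ = 129° → φ = -33.54°, λ = -69.70°.
Leg 2: from (-33.54°, -69.70°), δ = 163.8/3440.065 = 0.047615 rad, θ = 310° → φ = -31.76°, λ = -72.16°.

latitude -31.76°, longitude -72.16°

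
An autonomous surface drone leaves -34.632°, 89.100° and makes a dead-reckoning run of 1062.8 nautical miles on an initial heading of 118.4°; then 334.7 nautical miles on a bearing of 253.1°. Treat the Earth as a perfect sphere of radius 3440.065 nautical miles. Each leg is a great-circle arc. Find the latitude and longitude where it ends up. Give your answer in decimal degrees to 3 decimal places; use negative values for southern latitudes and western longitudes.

Apply the spherical direct solution leg by leg, carrying full precision between legs.
Leg 1: from (-34.632°, 89.100°), δ = 1062.8/3440.065 = 0.308948 rad, θ = 118.4° → φ = -41.330°, λ = 109.966°.
Leg 2: from (-41.330°, 109.966°), δ = 334.7/3440.065 = 0.097295 rad, θ = 253.1° → φ = -42.724°, λ = 102.697°.

latitude -42.724°, longitude 102.697°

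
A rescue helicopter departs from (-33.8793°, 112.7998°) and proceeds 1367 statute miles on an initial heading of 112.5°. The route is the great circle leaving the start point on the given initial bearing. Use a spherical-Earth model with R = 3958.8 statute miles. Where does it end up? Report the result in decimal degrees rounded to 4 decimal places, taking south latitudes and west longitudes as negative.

latitude -39.2037°, longitude 136.6007°

Central angle δ = d/R = 0.345307 rad.
Start latitude φ₁ = -0.591305 rad; initial bearing θ = 1.963495 rad.
Destination latitude: φ₂ = arcsin( sin φ₁ cos δ + cos φ₁ sin δ cos θ ) = arcsin(-0.632080) = -39.2037°.
For the longitude increment, Δλ = atan2( sin θ sin δ cos φ₁, cos δ − sin φ₁ sin φ₂ ) = atan2(0.259624, 0.588622) = 23.8009°.
λ₂ = 112.7998° + 23.8009° = 136.6007°.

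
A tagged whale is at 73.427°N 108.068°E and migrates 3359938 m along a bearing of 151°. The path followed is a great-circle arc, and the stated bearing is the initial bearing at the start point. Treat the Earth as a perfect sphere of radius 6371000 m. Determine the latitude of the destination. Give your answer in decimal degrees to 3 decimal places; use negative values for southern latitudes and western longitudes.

latitude 44.642°

δ = 3359938/6371000 = 0.527380 rad (30.2166°).
Converting: φ₁ = 1.281543 rad, θ = 2.635447 rad.
Destination latitude: φ₂ = arcsin( sin φ₁ cos δ + cos φ₁ sin δ cos θ ) = arcsin(0.702677) = 44.642°.
For the longitude increment, Δλ = atan2( sin θ sin δ cos φ₁, cos δ − sin φ₁ sin φ₂ ) = atan2(0.069595, 0.190643) = 20.055°.
λ₂ = 108.068° + 20.055° = 128.123°.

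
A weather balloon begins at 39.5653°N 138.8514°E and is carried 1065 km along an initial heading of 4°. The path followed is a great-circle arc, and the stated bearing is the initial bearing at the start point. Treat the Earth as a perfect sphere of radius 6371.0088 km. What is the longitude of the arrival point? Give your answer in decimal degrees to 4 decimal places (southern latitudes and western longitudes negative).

δ = 1065/6371.0088 = 0.167163 rad (9.5778°).
Start latitude φ₁ = 0.690545 rad; initial bearing θ = 0.069813 rad.
Applying the spherical law of cosines for sides, sin φ₂ = sin φ₁ cos δ + cos φ₁ sin δ cos θ = 0.756033, so φ₂ = 49.1157°.
Δλ = atan2( sin θ sin δ cos φ₁ , cos δ − sin φ₁ sin φ₂ ) = atan2(0.008947, 0.504500) = 0.017733 rad = 1.0160°.
Hence λ₂ = 138.8514° + 1.0160° = 139.8674°.

longitude 139.8674°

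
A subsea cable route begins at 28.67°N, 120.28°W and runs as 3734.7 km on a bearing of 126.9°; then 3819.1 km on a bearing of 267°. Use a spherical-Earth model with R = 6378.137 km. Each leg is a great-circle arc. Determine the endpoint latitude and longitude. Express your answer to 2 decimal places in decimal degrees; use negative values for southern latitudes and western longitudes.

latitude 3.47°, longitude -128.21°

Apply the spherical direct solution leg by leg, carrying full precision between legs.
Leg 1: from (28.67°, -120.28°), δ = 3734.7/6378.137 = 0.585547 rad, θ = 126.9° → φ = 6.24°, λ = -93.88°.
Leg 2: from (6.24°, -93.88°), δ = 3819.1/6378.137 = 0.598780 rad, θ = 267° → φ = 3.47°, λ = -128.21°.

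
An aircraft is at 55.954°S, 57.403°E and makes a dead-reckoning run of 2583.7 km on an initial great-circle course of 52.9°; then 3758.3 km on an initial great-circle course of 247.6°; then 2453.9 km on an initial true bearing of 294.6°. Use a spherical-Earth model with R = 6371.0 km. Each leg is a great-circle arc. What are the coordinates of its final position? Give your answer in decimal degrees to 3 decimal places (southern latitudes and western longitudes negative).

Apply the spherical direct solution leg by leg, carrying full precision between legs.
Leg 1: from (-55.954°, 57.403°), δ = 2583.7/6371 = 0.405541 rad, θ = 52.9° → φ = -38.914°, λ = 81.256°.
Leg 2: from (-38.914°, 81.256°), δ = 3758.3/6371 = 0.589907 rad, θ = 247.6° → φ = -43.388°, λ = 36.207°.
Leg 3: from (-43.388°, 36.207°), δ = 2453.9/6371 = 0.385167 rad, θ = 294.6° → φ = -31.530°, λ = 12.581°.

latitude -31.530°, longitude 12.581°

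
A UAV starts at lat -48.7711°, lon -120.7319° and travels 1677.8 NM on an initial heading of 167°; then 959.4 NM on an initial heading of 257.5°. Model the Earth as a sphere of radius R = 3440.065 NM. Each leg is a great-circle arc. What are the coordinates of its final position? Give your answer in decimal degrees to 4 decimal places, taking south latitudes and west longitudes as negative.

latitude -70.6619°, longitude -151.1702°

Apply the spherical direct solution leg by leg, carrying full precision between legs.
Leg 1: from (-48.7711°, -120.7319°), δ = 1677.8/3440.065 = 0.487723 rad, θ = 167° → φ = -74.8677°, λ = -96.9150°.
Leg 2: from (-74.8677°, -96.9150°), δ = 959.4/3440.065 = 0.278890 rad, θ = 257.5° → φ = -70.6619°, λ = -151.1702°.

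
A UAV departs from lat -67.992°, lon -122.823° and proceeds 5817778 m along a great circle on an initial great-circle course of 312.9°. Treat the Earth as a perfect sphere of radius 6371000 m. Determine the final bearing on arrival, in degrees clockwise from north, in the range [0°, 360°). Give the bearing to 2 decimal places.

δ = 5817778/6371000 = 0.913166 rad (52.3205°).
Start latitude φ₁ = -1.186684 rad; initial bearing θ = 5.461135 rad.
sin φ₂ = sin φ₁ cos δ + cos φ₁ sin δ cos θ = (-0.927132)(0.611243) + (0.374736)(0.791443)(0.680721) = -0.364813
φ₂ = asin(-0.364813) = -0.373432 rad = -21.396°.
Δλ = atan2( sin θ sin δ cos φ₁ , cos δ − sin φ₁ sin φ₂ ) = atan2(-0.217259, 0.273013) = -0.672164 rad = -38.512°.
λ₂ = λ₁ + Δλ = -161.335°.
The forward bearing on arrival equals the back-azimuth from the destination plus 180°.
Back-azimuth from P₂ (-21.40°, -161.34°) to P₁ (-67.99°, -122.82°), with Δλ' = λ₁ − λ₂ = 38.51°: atan2( sin Δλ' cos φ₁ , cos φ₂ sin φ₁ − sin φ₂ cos φ₁ cos Δλ' ) = 162.85°.
Final bearing = (162.85° + 180°) mod 360° = 342.85°.

final bearing 342.85°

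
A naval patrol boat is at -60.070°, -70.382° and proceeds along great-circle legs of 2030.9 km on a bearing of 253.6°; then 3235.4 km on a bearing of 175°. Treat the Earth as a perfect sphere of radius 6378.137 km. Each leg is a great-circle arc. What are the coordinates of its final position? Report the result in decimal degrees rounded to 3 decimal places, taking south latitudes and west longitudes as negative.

latitude -87.413°, longitude -37.740°

Apply the spherical direct solution leg by leg, carrying full precision between legs.
Leg 1: from (-60.070°, -70.382°), δ = 2030.9/6378.137 = 0.318416 rad, θ = 253.6° → φ = -60.132°, λ = -107.471°.
Leg 2: from (-60.132°, -107.471°), δ = 3235.4/6378.137 = 0.507264 rad, θ = 175° → φ = -87.413°, λ = -37.740°.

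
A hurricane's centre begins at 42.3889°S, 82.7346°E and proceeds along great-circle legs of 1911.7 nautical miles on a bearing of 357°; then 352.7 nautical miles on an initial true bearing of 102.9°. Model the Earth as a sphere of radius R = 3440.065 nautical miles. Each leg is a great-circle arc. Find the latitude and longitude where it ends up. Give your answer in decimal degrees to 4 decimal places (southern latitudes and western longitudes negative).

latitude -11.8355°, longitude 86.9755°

Apply the spherical direct solution leg by leg, carrying full precision between legs.
Leg 1: from (-42.3889°, 82.7346°), δ = 1911.7/3440.065 = 0.555716 rad, θ = 357° → φ = -10.5798°, λ = 81.1251°.
Leg 2: from (-10.5798°, 81.1251°), δ = 352.7/3440.065 = 0.102527 rad, θ = 102.9° → φ = -11.8355°, λ = 86.9755°.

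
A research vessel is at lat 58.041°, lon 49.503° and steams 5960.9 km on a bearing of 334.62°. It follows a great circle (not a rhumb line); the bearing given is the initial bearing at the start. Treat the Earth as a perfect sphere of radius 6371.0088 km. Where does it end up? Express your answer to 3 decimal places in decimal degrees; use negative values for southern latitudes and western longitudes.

latitude 62.665°, longitude -81.786°

Central angle δ = d/R = 0.935629 rad.
Converting: φ₁ = 1.013007 rad, θ = 5.840221 rad.
sin φ₂ = sin φ₁ cos δ + cos φ₁ sin δ cos θ = (0.848427)(0.593312) + (0.529312)(0.804972)(0.903485) = 0.888341
φ₂ = asin(0.888341) = 1.093719 rad = 62.665°.
Δλ = atan2( sin θ sin δ cos φ₁ , cos δ − sin φ₁ sin φ₂ ) = atan2(-0.182627, -0.160380) = -2.291426 rad = -131.289°.
Hence λ₂ = 49.503° + -131.289° = -81.786°.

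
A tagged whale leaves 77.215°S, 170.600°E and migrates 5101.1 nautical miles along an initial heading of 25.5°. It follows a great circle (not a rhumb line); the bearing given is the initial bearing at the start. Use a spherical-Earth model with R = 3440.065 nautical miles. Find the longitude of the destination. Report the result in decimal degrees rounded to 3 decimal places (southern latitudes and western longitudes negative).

longitude -163.829°

Central angle δ = d/R = 1.482850 rad.
Start latitude φ₁ = -1.347656 rad; initial bearing θ = 0.445059 rad.
sin φ₂ = sin φ₁ cos δ + cos φ₁ sin δ cos θ = (-0.975207)(0.087833) + (0.221293)(0.996135)(0.902585) = 0.113309
φ₂ = asin(0.113309) = 0.113552 rad = 6.506°.
For the longitude increment, Δλ = atan2( sin θ sin δ cos φ₁, cos δ − sin φ₁ sin φ₂ ) = atan2(0.094901, 0.198332) = 25.571°.
λ₂ = 170.600° + 25.571° = 196.171°, normalized to (−180°, 180°] → -163.829°.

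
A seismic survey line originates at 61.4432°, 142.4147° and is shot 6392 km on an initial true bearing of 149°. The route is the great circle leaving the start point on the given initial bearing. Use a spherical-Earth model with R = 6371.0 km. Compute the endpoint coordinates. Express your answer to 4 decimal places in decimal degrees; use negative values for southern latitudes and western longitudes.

latitude 7.2738°, longitude 168.3801°

Angular distance δ = d/R = 6392 / 6371 = 1.003296 rad.
With φ₁ = 61.4432° = 1.072386 rad and θ = 149° = 2.600541 rad:
Applying the spherical law of cosines for sides, sin φ₂ = sin φ₁ cos δ + cos φ₁ sin δ cos θ = 0.126610, so φ₂ = 7.2738°.
Then Δλ = atan2(0.207610, 0.426318) = 0.453181 rad, from sin θ sin δ cos φ₁ over cos δ − sin φ₁ sin φ₂.
Hence λ₂ = 142.4147° + 25.9654° = 168.3801°.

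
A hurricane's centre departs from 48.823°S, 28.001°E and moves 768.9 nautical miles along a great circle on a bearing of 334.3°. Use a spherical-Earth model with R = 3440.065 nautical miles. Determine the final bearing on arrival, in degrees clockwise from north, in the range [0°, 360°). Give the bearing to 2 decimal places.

Angular distance δ = d/R = 768.9 / 3440.065 = 0.223513 rad.
Start latitude φ₁ = -0.852122 rad; initial bearing θ = 5.834636 rad.
Destination latitude: φ₂ = arcsin( sin φ₁ cos δ + cos φ₁ sin δ cos θ ) = arcsin(-0.602457) = -37.046°.
Δλ = atan2( sin θ sin δ cos φ₁ , cos δ − sin φ₁ sin φ₂ ) = atan2(-0.063286, 0.521668) = -0.120726 rad = -6.917°.
λ₂ = λ₁ + Δλ = 21.084°.
The forward bearing on arrival equals the back-azimuth from the destination plus 180°.
Back-azimuth from P₂ (-37.05°, 21.08°) to P₁ (-48.82°, 28.00°), with Δλ' = λ₁ − λ₂ = 6.92°: atan2( sin Δλ' cos φ₁ , cos φ₂ sin φ₁ − sin φ₂ cos φ₁ cos Δλ' ) = 159.04°.
Final bearing = (159.04° + 180°) mod 360° = 339.04°.

final bearing 339.04°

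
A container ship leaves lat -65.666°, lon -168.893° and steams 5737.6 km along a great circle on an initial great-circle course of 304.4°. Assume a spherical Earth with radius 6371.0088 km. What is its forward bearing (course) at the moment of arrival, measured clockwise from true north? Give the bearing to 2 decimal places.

δ = 5737.6/6371.0088 = 0.900580 rad (51.5994°).
Start latitude φ₁ = -1.146088 rad; initial bearing θ = 5.312782 rad.
sin φ₂ = sin φ₁ cos δ + cos φ₁ sin δ cos θ = (-0.911159)(0.621156) + (0.412055)(0.783687)(0.564967) = -0.383531
φ₂ = asin(-0.383531) = -0.393617 rad = -22.553°.
For the longitude increment, Δλ = atan2( sin θ sin δ cos φ₁, cos δ − sin φ₁ sin φ₂ ) = atan2(-0.266448, 0.271698) = -44.441°.
λ₂ = -168.893° + -44.441° = -213.334°, normalized to (−180°, 180°] → 146.666°.
The forward bearing on arrival equals the back-azimuth from the destination plus 180°.
Back-azimuth from P₂ (-22.55°, 146.67°) to P₁ (-65.67°, -168.89°), with Δλ' = λ₁ − λ₂ = -315.56°: atan2( sin Δλ' cos φ₁ , cos φ₂ sin φ₁ − sin φ₂ cos φ₁ cos Δλ' ) = 158.40°.
Final bearing = (158.40° + 180°) mod 360° = 338.40°.

final bearing 338.40°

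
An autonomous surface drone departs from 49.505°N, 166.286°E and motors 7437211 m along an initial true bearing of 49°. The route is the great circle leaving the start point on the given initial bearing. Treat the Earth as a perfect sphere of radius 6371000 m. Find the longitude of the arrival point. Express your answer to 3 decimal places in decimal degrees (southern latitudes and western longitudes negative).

longitude -87.343°

Central angle δ = d/R = 1.167354 rad.
Converting: φ₁ = 0.864025 rad, θ = 0.855211 rad.
sin φ₂ = sin φ₁ cos δ + cos φ₁ sin δ cos θ = (0.760463)(0.392587) + (0.649382)(0.919715)(0.656059) = 0.690376
φ₂ = asin(0.690376) = 0.762009 rad = 43.660°.
Then Δλ = atan2(0.450747, -0.132419) = 1.856533 rad, from sin θ sin δ cos φ₁ over cos δ − sin φ₁ sin φ₂.
λ₂ = 166.286° + 106.371° = 272.657°, normalized to (−180°, 180°] → -87.343°.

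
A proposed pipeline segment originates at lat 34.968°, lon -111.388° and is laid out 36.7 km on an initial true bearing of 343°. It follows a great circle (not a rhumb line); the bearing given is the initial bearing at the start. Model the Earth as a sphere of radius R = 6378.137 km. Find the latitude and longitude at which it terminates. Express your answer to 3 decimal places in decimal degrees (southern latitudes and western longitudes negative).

The arc subtends δ = 36.7/6378.137 = 0.005754 rad at the centre.
Converting: φ₁ = 0.610307 rad, θ = 5.986479 rad.
sin φ₂ = sin φ₁ cos δ + cos φ₁ sin δ cos θ = (0.573119)(0.999983) + (0.819472)(0.005754)(0.956305) = 0.577619
φ₂ = asin(0.577619) = 0.615808 rad = 35.283°.
Δλ = atan2( sin θ sin δ cos φ₁ , cos δ − sin φ₁ sin φ₂ ) = atan2(-0.001379, 0.668939) = -0.002061 rad = -0.118°.
Hence λ₂ = -111.388° + -0.118° = -111.506°.

latitude 35.283°, longitude -111.506°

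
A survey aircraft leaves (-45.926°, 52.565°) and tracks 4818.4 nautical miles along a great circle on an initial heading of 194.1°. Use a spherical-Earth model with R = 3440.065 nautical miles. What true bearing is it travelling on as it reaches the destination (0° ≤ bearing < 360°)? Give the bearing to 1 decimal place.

The arc subtends δ = 4818.4/3440.065 = 1.400671 rad at the centre.
With φ₁ = -45.926° = -0.801560 rad and θ = 194.1° = 3.387684 rad:
Applying the spherical law of cosines for sides, sin φ₂ = sin φ₁ cos δ + cos φ₁ sin δ cos θ = -0.786527, so φ₂ = -51.862°.
Then Δλ = atan2(-0.167009, -0.395769) = -2.742277 rad, from sin θ sin δ cos φ₁ over cos δ − sin φ₁ sin φ₂.
Hence λ₂ = 52.565° + -157.121° = -104.556°.
The forward bearing on arrival equals the back-azimuth from the destination plus 180°.
Back-azimuth from P₂ (-51.9°, -104.6°) to P₁ (-45.9°, 52.6°), with Δλ' = λ₁ − λ₂ = 157.1°: atan2( sin Δλ' cos φ₁ , cos φ₂ sin φ₁ − sin φ₂ cos φ₁ cos Δλ' ) = 164.1°.
Final bearing = (164.1° + 180°) mod 360° = 344.1°.

final bearing 344.1°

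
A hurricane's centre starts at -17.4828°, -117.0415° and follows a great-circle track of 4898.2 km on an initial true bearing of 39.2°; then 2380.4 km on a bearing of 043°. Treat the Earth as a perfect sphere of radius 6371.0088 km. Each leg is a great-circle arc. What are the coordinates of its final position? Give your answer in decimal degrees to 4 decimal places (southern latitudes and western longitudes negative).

Apply the spherical direct solution leg by leg, carrying full precision between legs.
Leg 1: from (-17.4828°, -117.0415°), δ = 4898.2/6371.0088 = 0.768826 rad, θ = 39.2° → φ = 17.3378°, λ = -89.6310°.
Leg 2: from (17.3378°, -89.6310°), δ = 2380.4/6371.0088 = 0.373630 rad, θ = 43° → φ = 32.1581°, λ = -72.5312°.

latitude 32.1581°, longitude -72.5312°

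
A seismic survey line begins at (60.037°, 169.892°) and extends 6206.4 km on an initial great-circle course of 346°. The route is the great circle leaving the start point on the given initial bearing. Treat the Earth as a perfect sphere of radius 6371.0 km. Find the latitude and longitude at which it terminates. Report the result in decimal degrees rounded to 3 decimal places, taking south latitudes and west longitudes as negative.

latitude 62.579°, longitude 15.649°

Angular distance δ = d/R = 6206.4 / 6371 = 0.974164 rad.
With φ₁ = 60.037° = 1.047843 rad and θ = 346° = 6.038839 rad:
Applying the spherical law of cosines for sides, sin φ₂ = sin φ₁ cos δ + cos φ₁ sin δ cos θ = 0.887647, so φ₂ = 62.579°.
For the longitude increment, Δλ = atan2( sin θ sin δ cos φ₁, cos δ − sin φ₁ sin φ₂ ) = atan2(-0.099951, -0.207152) = -154.243°.
Hence λ₂ = 169.892° + -154.243° = 15.649°.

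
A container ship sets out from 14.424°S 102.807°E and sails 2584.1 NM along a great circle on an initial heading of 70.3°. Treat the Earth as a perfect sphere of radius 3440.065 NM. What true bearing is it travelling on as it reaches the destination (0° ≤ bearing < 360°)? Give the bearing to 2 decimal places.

final bearing 65.86°

Angular distance δ = d/R = 2584.1 / 3440.065 = 0.751178 rad.
Converting: φ₁ = -0.251746 rad, θ = 1.226966 rad.
sin φ₂ = sin φ₁ cos δ + cos φ₁ sin δ cos θ = (-0.249096)(0.730886) + (0.968479)(0.682500)(0.337095) = 0.040755
φ₂ = asin(0.040755) = 0.040766 rad = 2.336°.
Then Δλ = atan2(0.622300, 0.741038) = 0.698524 rad, from sin θ sin δ cos φ₁ over cos δ − sin φ₁ sin φ₂.
λ₂ = 102.807° + 40.022° = 142.829°.
The forward bearing on arrival equals the back-azimuth from the destination plus 180°.
Back-azimuth from P₂ (2.34°, 142.83°) to P₁ (-14.42°, 102.81°), with Δλ' = λ₁ − λ₂ = -40.02°: atan2( sin Δλ' cos φ₁ , cos φ₂ sin φ₁ − sin φ₂ cos φ₁ cos Δλ' ) = 245.86°.
Final bearing = (245.86° + 180°) mod 360° = 65.86°.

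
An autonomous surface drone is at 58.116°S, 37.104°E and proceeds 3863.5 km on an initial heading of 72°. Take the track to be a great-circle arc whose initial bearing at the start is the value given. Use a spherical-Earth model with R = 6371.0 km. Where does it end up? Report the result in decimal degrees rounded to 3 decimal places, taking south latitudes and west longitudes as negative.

latitude -37.207°, longitude 79.991°

Central angle δ = d/R = 0.606420 rad.
Converting: φ₁ = -1.014316 rad, θ = 1.256637 rad.
Applying the spherical law of cosines for sides, sin φ₂ = sin φ₁ cos δ + cos φ₁ sin δ cos θ = -0.604690, so φ₂ = -37.207°.
Δλ = atan2( sin θ sin δ cos φ₁ , cos δ − sin φ₁ sin φ₂ ) = atan2(0.286304, 0.308240) = 0.748519 rad = 42.887°.
Hence λ₂ = 37.104° + 42.887° = 79.991°.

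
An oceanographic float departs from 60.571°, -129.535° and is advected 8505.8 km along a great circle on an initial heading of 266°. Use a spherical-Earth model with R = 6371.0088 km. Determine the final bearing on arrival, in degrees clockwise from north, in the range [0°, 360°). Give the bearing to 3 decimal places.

final bearing 209.828°

Central angle δ = d/R = 1.335079 rad.
Start latitude φ₁ = 1.057163 rad; initial bearing θ = 4.642576 rad.
Destination latitude: φ₂ = arcsin( sin φ₁ cos δ + cos φ₁ sin δ cos θ ) = arcsin(0.170079) = 9.792°.
Then Δλ = atan2(-0.476594, 0.085408) = -1.393474 rad, from sin θ sin δ cos φ₁ over cos δ − sin φ₁ sin φ₂.
λ₂ = -129.535° + -79.840° = -209.375°, normalized to (−180°, 180°] → 150.625°.
The forward bearing on arrival equals the back-azimuth from the destination plus 180°.
Back-azimuth from P₂ (9.792°, 150.625°) to P₁ (60.571°, -129.535°), with Δλ' = λ₁ − λ₂ = -280.160°: atan2( sin Δλ' cos φ₁ , cos φ₂ sin φ₁ − sin φ₂ cos φ₁ cos Δλ' ) = 29.828°.
Final bearing = (29.828° + 180°) mod 360° = 209.828°.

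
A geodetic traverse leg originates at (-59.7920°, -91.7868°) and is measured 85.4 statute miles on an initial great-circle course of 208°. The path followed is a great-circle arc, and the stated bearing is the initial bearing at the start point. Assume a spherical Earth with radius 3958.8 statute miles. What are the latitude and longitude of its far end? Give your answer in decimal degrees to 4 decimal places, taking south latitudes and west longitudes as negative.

The arc subtends δ = 85.4/3958.8 = 0.021572 rad at the centre.
Start latitude φ₁ = -1.043567 rad; initial bearing θ = 3.630285 rad.
sin φ₂ = sin φ₁ cos δ + cos φ₁ sin δ cos θ = (-0.864205)(0.999767) + (0.503141)(0.021571)(-0.882948) = -0.873586
φ₂ = asin(-0.873586) = -1.062523 rad = -60.8781°.
Δλ = atan2( sin θ sin δ cos φ₁ , cos δ − sin φ₁ sin φ₂ ) = atan2(-0.005095, 0.244810) = -0.020810 rad = -1.1923°.
λ₂ = -91.7868° + -1.1923° = -92.9791°.

latitude -60.8781°, longitude -92.9791°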